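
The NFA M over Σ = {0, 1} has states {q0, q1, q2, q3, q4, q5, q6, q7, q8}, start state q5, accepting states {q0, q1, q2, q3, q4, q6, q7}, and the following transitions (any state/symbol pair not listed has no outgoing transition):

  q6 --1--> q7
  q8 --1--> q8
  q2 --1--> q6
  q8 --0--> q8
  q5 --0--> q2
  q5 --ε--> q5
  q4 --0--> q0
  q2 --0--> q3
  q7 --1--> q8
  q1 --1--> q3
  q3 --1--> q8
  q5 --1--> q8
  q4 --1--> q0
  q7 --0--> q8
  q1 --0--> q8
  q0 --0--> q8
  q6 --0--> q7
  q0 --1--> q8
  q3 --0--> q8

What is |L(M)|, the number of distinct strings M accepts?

The useful subgraph on states {q2, q3, q5, q6, q7} is acyclic, so L(M) is finite; the longest accepting path visits 4 useful states, giving maximum string length 3.
Counting accepting paths from q5 by length: 1 of length 1, 2 of length 2, 2 of length 3. Total 5.

5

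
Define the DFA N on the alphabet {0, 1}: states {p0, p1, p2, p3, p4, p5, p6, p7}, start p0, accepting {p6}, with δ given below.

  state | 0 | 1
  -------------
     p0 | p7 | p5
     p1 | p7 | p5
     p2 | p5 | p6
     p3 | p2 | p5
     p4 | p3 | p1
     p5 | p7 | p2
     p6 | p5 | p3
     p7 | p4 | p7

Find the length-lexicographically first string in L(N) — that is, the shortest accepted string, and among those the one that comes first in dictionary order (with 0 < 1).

A breadth-first search from p0 reaches an accepting state first via the path p0 → p5 → p2 → p6 on input 111.
No string of length < 3 is accepted (BFS exhausts all shorter strings without reaching an accepting state), and 111 is the lexicographically least accepting string of length 3.

111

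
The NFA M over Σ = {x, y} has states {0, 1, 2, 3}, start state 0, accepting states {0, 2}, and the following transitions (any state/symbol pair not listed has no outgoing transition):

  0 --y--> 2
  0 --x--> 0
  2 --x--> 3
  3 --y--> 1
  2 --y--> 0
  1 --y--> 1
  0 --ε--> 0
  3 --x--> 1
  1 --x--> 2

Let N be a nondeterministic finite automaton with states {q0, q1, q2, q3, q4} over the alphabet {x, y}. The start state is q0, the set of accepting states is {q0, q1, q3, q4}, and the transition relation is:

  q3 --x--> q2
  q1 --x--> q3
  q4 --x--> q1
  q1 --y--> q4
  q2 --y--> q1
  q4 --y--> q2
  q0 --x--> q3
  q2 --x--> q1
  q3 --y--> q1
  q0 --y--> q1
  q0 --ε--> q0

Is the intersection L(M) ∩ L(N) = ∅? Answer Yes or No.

The empty string ε is accepted by both M and N.
Hence L(M) ∩ L(N) ≠ ∅.

No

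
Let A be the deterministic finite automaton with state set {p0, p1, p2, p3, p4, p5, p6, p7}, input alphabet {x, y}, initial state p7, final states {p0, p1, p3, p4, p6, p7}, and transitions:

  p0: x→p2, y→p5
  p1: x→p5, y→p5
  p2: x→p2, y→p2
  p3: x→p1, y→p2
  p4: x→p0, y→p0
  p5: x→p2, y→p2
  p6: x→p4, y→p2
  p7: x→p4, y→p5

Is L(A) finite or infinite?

finite

The useful states (reachable from p7 and able to reach an accepting state) are {p0, p4, p7}.
Restricted to these states the transition graph has no cycle, so every accepting path has bounded length and L is finite.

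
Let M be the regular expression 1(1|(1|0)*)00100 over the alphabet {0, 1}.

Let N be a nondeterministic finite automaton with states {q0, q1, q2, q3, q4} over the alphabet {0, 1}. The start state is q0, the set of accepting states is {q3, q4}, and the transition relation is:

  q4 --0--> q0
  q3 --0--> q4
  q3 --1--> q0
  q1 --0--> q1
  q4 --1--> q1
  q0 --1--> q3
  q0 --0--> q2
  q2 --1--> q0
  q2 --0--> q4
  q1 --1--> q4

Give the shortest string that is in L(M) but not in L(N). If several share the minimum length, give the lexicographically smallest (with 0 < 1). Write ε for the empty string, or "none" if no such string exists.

The string 100100 is accepted by M but not by N.
No shorter string lies in the difference, and 100100 is the lexicographically first length-6 string in L(M) \ L(N).

100100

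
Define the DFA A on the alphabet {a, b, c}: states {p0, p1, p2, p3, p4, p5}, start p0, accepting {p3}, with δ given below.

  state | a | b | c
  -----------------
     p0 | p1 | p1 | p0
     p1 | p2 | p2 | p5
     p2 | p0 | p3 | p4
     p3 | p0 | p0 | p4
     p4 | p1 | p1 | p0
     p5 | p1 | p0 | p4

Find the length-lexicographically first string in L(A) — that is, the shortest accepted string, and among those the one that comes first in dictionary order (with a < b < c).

A breadth-first search from p0 reaches an accepting state first via the path p0 → p1 → p2 → p3 on input aab.
No string of length < 3 is accepted (BFS exhausts all shorter strings without reaching an accepting state), and aab is the lexicographically least accepting string of length 3.

aab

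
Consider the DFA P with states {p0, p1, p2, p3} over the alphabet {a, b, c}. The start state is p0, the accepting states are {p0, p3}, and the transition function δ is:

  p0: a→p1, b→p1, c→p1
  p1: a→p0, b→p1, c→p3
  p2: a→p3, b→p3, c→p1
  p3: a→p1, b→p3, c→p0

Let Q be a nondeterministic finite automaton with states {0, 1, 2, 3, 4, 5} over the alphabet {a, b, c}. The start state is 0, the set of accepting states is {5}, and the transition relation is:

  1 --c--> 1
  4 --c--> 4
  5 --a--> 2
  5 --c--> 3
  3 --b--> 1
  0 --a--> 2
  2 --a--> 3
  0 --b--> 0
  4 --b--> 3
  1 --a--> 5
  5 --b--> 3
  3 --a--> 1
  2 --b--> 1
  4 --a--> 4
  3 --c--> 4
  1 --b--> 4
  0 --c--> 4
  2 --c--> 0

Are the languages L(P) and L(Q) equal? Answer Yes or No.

No

The empty string ε is accepted by P but rejected by Q.
So L(P) ≠ L(Q).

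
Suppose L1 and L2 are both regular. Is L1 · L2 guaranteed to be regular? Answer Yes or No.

Yes

If R₁ and R₂ are regular expressions for the two languages then R₁R₂ denotes L₁L₂; on automata, add ε-moves from every accepting state of an NFA for L₁ to the start state of an NFA for L₂ and keep only the second machine's accepting states.
So the regular languages are closed under concatenation.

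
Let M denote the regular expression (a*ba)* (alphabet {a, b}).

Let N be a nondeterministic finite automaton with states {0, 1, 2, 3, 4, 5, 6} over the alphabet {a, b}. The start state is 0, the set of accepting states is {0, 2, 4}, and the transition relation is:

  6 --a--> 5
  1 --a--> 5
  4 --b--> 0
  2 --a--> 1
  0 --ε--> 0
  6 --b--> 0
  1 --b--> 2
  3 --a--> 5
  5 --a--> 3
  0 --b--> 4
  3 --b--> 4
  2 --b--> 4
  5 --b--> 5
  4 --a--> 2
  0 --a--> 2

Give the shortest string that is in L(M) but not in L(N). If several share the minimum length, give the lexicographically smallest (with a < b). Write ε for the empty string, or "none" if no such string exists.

aaba

The string aaba is accepted by M but not by N.
No shorter string lies in the difference, and aaba is the lexicographically first length-4 string in L(M) \ L(N).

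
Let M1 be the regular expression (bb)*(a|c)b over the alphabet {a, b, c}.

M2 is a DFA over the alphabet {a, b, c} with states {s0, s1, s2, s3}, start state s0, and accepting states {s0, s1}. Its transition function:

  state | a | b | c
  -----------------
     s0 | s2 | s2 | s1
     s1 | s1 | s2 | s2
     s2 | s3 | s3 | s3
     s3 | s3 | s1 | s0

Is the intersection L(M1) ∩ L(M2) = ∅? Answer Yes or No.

No

The string bbab is accepted by both M1 and M2.
Hence L(M1) ∩ L(M2) ≠ ∅.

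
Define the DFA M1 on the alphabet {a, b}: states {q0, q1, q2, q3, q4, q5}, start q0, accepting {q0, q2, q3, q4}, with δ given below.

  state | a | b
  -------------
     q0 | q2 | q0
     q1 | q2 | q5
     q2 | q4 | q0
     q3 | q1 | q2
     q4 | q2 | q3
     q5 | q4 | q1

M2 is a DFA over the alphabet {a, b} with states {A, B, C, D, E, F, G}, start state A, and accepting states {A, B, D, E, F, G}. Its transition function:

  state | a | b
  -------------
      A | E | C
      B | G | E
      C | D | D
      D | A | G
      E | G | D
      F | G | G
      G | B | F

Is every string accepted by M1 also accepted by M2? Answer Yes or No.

The string b is in L(M1) but not in L(M2).
So L(M1) ⊄ L(M2).

No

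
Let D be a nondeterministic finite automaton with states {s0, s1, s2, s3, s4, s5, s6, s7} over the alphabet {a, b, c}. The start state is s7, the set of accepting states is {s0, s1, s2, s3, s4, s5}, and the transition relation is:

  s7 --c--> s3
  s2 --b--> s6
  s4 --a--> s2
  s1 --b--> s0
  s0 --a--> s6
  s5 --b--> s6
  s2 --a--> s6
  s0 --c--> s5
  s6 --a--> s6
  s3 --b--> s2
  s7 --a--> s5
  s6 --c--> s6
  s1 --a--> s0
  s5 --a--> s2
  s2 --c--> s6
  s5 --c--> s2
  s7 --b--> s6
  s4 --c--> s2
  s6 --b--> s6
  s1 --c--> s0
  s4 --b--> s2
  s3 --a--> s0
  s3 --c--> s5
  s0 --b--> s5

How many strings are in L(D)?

15

The useful subgraph on states {s0, s2, s3, s5, s7} is acyclic, so L(D) is finite; the longest accepting path visits 5 useful states, giving maximum string length 4.
Counting accepting paths from s7 by length: 2 of length 1, 5 of length 2, 4 of length 3, 4 of length 4. Total 15.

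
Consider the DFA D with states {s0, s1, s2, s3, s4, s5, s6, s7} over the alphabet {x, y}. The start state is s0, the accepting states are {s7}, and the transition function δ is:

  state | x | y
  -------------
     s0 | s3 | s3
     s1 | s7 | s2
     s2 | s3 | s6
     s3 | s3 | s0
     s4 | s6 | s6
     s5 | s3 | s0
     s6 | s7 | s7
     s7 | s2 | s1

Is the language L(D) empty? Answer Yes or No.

The states reachable from the start state are {s0, s3}.
None of the accepting states {s7} is reachable, so no string is accepted and L(D) = ∅.

Yes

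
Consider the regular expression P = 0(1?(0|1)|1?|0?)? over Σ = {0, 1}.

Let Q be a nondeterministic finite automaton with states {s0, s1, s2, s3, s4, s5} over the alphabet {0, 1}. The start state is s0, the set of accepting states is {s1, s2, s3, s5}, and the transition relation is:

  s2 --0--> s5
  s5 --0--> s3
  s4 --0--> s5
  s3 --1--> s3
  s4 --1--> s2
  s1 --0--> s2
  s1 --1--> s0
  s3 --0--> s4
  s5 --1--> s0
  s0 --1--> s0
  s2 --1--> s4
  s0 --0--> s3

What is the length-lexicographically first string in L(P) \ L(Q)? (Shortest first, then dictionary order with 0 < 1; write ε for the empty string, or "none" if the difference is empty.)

The string 00 is accepted by P but not by Q.
No shorter string lies in the difference, and 00 is the lexicographically first length-2 string in L(P) \ L(Q).

00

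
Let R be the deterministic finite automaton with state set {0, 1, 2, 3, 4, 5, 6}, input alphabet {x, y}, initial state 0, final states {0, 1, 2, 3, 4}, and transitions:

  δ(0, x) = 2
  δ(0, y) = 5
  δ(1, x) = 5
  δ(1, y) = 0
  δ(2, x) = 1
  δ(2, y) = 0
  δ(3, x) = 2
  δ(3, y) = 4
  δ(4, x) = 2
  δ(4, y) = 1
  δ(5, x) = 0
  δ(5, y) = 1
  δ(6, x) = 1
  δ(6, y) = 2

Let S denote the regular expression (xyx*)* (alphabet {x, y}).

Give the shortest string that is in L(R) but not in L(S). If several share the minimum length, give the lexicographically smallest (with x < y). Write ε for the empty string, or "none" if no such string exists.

x

The string x is accepted by R but not by S.
No shorter string lies in the difference, and x is the lexicographically first length-1 string in L(R) \ L(S).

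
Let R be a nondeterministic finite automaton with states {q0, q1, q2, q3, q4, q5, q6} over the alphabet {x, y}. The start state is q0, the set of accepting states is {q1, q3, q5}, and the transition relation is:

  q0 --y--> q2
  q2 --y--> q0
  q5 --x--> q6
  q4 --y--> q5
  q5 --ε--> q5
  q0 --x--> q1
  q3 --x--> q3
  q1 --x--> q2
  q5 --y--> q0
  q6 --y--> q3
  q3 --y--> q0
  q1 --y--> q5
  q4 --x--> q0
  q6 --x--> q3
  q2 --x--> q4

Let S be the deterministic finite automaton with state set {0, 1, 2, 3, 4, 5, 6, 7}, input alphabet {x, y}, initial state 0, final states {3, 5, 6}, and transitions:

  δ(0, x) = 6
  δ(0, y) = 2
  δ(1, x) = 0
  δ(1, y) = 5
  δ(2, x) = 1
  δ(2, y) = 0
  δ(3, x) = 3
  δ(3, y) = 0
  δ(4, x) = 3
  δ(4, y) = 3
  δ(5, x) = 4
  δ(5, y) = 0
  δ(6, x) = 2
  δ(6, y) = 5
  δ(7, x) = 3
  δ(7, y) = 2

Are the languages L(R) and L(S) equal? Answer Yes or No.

Yes

Exploring the product automaton R × S from the start pair (q0, 0), following both machines on each input symbol, reaches 7 state pairs: (q0, 0), (q1, 6), (q2, 2), (q5, 5), (q4, 1), (q6, 4), (q3, 3).
R accepts in {q1, q3, q5} and S accepts in {3, 5, 6}. In every reachable pair the two components are either both accepting — (q1, 6), (q5, 5), (q3, 3) — or both non-accepting, so no string is accepted by exactly one of the machines: L(R) \ L(S) and L(S) \ L(R) are both empty.
Hence every string is accepted by R iff it is accepted by S, and the two languages coincide.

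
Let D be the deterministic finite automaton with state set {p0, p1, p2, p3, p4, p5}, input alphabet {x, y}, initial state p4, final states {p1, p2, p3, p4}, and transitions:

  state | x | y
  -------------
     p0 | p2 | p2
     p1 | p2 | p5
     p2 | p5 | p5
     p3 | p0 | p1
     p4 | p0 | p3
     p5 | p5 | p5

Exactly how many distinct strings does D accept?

8

The useful subgraph on states {p0, p1, p2, p3, p4} is acyclic, so L(D) is finite; the longest accepting path visits 4 useful states, giving maximum string length 3.
Counting accepting paths from p4 by length: 1 of length 0, 1 of length 1, 3 of length 2, 3 of length 3. Total 8.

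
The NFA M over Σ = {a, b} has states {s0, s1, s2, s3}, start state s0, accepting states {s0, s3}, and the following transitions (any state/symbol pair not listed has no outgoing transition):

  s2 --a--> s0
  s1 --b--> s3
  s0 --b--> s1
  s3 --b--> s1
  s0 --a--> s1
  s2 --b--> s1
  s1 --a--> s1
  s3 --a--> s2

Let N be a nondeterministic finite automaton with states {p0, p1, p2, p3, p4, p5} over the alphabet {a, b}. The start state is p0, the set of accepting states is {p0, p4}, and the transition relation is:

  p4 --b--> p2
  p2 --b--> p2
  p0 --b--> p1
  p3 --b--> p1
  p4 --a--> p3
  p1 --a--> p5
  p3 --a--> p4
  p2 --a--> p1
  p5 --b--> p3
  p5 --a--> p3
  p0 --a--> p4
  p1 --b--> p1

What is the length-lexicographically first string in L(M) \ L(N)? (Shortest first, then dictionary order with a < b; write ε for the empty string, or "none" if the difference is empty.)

ab

The string ab is accepted by M but not by N.
No shorter string lies in the difference, and ab is the lexicographically first length-2 string in L(M) \ L(N).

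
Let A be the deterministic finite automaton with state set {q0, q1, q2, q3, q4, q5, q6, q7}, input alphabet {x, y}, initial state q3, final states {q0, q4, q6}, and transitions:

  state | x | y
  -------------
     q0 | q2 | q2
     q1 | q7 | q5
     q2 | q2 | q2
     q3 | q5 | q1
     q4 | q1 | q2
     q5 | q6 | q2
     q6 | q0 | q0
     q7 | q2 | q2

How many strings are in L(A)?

6

The useful subgraph on states {q0, q1, q3, q5, q6} is acyclic, so L(A) is finite; the longest accepting path visits 5 useful states, giving maximum string length 4.
Counting accepting paths from q3 by length: 1 of length 2, 3 of length 3, 2 of length 4. Total 6.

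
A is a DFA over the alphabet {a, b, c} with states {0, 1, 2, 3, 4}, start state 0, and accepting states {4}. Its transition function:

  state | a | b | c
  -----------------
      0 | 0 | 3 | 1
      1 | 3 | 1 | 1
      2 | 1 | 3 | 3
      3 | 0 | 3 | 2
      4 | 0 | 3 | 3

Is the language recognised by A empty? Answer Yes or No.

Yes

The states reachable from the start state are {0, 1, 2, 3}.
None of the accepting states {4} is reachable, so no string is accepted and L(A) = ∅.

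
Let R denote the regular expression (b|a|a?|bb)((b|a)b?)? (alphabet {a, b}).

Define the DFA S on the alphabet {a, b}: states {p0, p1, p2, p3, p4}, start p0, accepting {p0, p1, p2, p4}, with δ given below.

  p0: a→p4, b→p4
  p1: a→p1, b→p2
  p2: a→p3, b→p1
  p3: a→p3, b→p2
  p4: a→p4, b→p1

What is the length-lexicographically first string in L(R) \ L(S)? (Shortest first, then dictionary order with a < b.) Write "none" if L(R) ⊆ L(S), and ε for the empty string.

Converting the expression R to a DFA (subset construction, then merging equivalent states) gives the minimal DFA with states {r0, r1, r2, r3, r4, r5}, start state r0, accepting states {r0, r1, r2, r3, r5} and transitions r0: a→r1, b→r2; r1: a→r3, b→r3; r2: a→r3, b→r1; r3: a→r4, b→r5; r4: a→r4, b→r4; r5: a→r4, b→r4.
Exploring the product automaton R × S from the start pair (r0, p0), following both machines on each input symbol, reaches 13 state pairs: (r0, p0), (r1, p4), (r2, p4), (r3, p4), (r3, p1), (r1, p1), (r4, p4), (r5, p1), (r4, p1), (r5, p2), (r3, p2), (r4, p2), (r4, p3).
R accepts in {r0, r1, r2, r3, r5} and S accepts in {p0, p1, p2, p4}. The reachable pairs whose R-component is accepting are (r0, p0), (r1, p4), (r2, p4), (r3, p4), (r3, p1), (r1, p1), (r5, p1), (r5, p2), (r3, p2); in each of them the S-component is accepting too, so the product for L(R) \ L(S) (R-component accepting, S-component rejecting) has no reachable accepting pair and the difference is empty.
So every string accepted by R is also accepted by S: L(R) \ L(S) = ∅ and there is no such string.

none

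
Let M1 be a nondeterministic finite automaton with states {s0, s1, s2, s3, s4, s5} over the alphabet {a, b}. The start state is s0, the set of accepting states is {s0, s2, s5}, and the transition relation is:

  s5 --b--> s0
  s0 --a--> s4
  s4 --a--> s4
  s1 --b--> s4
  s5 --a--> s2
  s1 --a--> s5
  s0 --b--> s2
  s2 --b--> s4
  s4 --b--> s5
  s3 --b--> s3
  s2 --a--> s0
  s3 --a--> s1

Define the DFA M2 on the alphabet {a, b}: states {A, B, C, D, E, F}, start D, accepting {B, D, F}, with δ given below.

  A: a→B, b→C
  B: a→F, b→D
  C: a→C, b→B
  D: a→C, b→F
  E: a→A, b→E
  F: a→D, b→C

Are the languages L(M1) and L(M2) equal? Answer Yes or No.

Exploring the product automaton M1 × M2 from the start pair (s0, D), following both machines on each input symbol, reaches 4 state pairs: (s0, D), (s4, C), (s2, F), (s5, B).
M1 accepts in {s0, s2, s5} and M2 accepts in {B, D, F}. In every reachable pair the two components are either both accepting — (s0, D), (s2, F), (s5, B) — or both non-accepting, so no string is accepted by exactly one of the machines: L(M1) \ L(M2) and L(M2) \ L(M1) are both empty.
Hence every string is accepted by M1 iff it is accepted by M2, and the two languages coincide.

Yes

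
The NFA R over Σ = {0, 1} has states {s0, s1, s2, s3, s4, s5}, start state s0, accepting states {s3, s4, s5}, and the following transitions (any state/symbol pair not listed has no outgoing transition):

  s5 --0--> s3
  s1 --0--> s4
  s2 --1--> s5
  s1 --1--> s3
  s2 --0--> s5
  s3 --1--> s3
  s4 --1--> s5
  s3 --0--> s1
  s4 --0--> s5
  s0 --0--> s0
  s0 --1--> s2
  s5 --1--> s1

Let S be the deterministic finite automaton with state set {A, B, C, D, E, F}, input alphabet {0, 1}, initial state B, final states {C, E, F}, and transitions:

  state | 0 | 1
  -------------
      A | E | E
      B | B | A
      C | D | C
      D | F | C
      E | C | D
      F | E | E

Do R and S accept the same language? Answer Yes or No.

Yes

Exploring the product automaton R × S from the start pair (s0, B), following both machines on each input symbol, reaches 6 state pairs: (s0, B), (s2, A), (s5, E), (s3, C), (s1, D), (s4, F).
R accepts in {s3, s4, s5} and S accepts in {C, E, F}. In every reachable pair the two components are either both accepting — (s5, E), (s3, C), (s4, F) — or both non-accepting, so no string is accepted by exactly one of the machines: L(R) \ L(S) and L(S) \ L(R) are both empty.
Hence every string is accepted by R iff it is accepted by S, and the two languages coincide.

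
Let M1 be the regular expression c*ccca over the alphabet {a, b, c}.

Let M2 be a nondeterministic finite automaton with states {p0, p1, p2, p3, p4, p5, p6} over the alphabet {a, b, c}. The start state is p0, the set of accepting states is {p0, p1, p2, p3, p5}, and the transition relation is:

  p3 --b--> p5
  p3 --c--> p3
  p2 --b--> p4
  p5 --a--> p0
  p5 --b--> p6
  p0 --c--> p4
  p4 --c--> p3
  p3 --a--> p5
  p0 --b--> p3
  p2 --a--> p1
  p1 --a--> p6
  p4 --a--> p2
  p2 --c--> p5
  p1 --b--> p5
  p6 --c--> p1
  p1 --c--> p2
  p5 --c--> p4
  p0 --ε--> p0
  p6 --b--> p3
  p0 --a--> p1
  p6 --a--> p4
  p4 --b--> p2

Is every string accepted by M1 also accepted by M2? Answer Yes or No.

Converting the expression M1 to a DFA (subset construction, then merging equivalent states) gives the minimal DFA with states {r0, r1, r2, r3, r4, r5}, start state r0, accepting states {r5} and transitions r0: a→r1, b→r1, c→r2; r1: a→r1, b→r1, c→r1; r2: a→r1, b→r1, c→r3; r3: a→r1, b→r1, c→r4; r4: a→r5, b→r1, c→r4; r5: a→r1, b→r1, c→r1.
Exploring the product automaton M1 × M2 from the start pair (r0, p0), following both machines on each input symbol, reaches 12 state pairs: (r0, p0), (r1, p1), (r1, p3), (r2, p4), (r1, p6), (r1, p5), (r1, p2), (r3, p3), (r1, p4), (r1, p0), (r4, p3), (r5, p5).
M1 accepts in {r5} and M2 accepts in {p0, p1, p2, p3, p5}. The reachable pairs whose M1-component is accepting are (r5, p5); in each of them the M2-component is accepting too, so the product for L(M1) \ L(M2) (M1-component accepting, M2-component rejecting) has no reachable accepting pair and the difference is empty.
Hence every string in L(M1) is also in L(M2).

Yes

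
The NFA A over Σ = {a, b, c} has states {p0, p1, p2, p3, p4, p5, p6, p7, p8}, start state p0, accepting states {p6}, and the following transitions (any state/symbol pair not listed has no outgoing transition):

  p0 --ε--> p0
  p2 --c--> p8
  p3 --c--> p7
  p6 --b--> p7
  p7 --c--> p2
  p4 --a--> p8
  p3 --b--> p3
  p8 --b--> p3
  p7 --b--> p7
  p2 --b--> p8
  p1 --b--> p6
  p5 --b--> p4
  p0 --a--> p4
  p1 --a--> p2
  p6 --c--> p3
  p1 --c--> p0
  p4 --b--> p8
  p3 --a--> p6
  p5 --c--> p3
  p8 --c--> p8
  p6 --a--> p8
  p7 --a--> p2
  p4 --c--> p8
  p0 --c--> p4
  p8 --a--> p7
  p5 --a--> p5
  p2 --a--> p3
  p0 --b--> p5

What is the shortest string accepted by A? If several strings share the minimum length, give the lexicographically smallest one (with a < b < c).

bca

A breadth-first search from p0 reaches an accepting state first via the path p0 → p5 → p3 → p6 on input bca.
No string of length < 3 is accepted (BFS exhausts all shorter strings without reaching an accepting state), and bca is the lexicographically least accepting string of length 3.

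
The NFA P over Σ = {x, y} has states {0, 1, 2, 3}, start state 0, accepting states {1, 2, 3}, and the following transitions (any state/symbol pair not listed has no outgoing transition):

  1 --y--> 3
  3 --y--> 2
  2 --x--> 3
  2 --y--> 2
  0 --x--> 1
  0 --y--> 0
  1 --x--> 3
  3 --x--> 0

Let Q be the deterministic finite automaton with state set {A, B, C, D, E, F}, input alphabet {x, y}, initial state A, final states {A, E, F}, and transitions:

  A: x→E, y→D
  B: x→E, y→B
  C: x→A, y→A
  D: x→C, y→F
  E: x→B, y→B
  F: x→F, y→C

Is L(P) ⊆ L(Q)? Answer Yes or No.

No

The string xx is in L(P) but not in L(Q).
So L(P) ⊄ L(Q).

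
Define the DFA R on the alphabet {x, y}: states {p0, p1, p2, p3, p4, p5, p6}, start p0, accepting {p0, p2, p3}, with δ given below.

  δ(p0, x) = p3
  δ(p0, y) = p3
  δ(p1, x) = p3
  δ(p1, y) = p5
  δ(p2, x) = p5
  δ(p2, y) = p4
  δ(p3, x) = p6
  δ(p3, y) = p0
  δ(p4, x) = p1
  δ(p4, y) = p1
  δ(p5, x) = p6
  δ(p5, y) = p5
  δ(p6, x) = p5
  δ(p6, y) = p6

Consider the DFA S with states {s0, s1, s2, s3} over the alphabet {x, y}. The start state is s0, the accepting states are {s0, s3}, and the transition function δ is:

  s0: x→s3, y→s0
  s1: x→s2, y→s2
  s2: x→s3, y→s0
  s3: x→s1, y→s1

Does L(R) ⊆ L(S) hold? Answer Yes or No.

The string xy is in L(R) but not in L(S).
So L(R) ⊄ L(S).

No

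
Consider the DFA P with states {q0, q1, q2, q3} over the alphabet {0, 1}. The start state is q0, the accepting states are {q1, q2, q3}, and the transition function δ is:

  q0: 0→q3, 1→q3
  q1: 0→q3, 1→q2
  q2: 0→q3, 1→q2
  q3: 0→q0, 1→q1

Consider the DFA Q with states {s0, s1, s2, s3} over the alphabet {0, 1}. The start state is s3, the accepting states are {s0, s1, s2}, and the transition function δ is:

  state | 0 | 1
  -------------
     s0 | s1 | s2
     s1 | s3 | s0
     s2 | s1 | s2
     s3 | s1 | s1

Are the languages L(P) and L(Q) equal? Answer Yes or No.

Exploring the product automaton P × Q from the start pair (q0, s3), following both machines on each input symbol, reaches 4 state pairs: (q0, s3), (q3, s1), (q1, s0), (q2, s2).
P accepts in {q1, q2, q3} and Q accepts in {s0, s1, s2}. In every reachable pair the two components are either both accepting — (q3, s1), (q1, s0), (q2, s2) — or both non-accepting, so no string is accepted by exactly one of the machines: L(P) \ L(Q) and L(Q) \ L(P) are both empty.
Hence every string is accepted by P iff it is accepted by Q, and the two languages coincide.

Yes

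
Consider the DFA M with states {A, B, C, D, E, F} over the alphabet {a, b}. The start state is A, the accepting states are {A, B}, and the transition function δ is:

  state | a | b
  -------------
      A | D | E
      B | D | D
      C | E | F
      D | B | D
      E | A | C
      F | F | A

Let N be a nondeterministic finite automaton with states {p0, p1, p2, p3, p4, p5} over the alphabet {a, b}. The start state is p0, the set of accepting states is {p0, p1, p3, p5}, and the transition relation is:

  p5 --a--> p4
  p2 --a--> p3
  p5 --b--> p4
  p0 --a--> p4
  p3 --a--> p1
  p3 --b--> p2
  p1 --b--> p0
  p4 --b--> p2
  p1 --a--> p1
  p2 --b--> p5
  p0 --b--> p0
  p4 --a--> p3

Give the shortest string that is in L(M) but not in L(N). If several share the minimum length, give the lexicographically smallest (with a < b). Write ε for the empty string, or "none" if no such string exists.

The string ba is accepted by M but not by N.
No shorter string lies in the difference, and ba is the lexicographically first length-2 string in L(M) \ L(N).

ba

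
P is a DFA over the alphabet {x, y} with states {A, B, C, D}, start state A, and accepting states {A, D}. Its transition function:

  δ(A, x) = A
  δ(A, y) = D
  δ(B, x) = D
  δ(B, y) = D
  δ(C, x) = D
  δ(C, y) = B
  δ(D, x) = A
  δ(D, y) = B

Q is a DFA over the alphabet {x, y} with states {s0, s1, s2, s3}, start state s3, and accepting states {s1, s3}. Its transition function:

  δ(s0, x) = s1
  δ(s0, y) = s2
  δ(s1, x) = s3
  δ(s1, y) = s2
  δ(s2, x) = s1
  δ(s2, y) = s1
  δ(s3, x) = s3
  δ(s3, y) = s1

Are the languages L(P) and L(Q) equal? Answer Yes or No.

Exploring the product automaton P × Q from the start pair (A, s3), following both machines on each input symbol, reaches 3 state pairs: (A, s3), (D, s1), (B, s2).
P accepts in {A, D} and Q accepts in {s1, s3}. In every reachable pair the two components are either both accepting — (A, s3), (D, s1) — or both non-accepting, so no string is accepted by exactly one of the machines: L(P) \ L(Q) and L(Q) \ L(P) are both empty.
Hence every string is accepted by P iff it is accepted by Q, and the two languages coincide.

Yes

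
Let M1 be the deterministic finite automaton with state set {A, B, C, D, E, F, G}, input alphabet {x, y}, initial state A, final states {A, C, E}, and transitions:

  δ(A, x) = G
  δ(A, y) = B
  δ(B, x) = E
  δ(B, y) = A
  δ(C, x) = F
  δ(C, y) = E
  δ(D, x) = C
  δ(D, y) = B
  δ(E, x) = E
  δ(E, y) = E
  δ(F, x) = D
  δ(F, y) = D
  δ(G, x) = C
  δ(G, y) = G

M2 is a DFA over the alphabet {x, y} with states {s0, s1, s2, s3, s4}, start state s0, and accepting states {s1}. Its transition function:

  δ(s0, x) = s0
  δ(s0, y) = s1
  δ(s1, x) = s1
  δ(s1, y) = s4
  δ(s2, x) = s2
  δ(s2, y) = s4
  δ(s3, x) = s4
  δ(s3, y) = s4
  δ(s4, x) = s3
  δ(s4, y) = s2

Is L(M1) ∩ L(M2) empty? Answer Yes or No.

No

The string yx is accepted by both M1 and M2.
Hence L(M1) ∩ L(M2) ≠ ∅.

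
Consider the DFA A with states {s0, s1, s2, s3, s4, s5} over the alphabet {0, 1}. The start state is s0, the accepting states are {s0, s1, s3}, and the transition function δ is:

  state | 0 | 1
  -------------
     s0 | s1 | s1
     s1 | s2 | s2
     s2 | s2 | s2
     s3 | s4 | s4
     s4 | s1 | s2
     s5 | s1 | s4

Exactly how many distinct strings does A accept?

The useful subgraph on states {s0, s1} is acyclic, so L(A) is finite; the longest accepting path visits 2 useful states, giving maximum string length 1.
Counting accepting paths from s0 by length: 1 of length 0, 2 of length 1. Total 3.

3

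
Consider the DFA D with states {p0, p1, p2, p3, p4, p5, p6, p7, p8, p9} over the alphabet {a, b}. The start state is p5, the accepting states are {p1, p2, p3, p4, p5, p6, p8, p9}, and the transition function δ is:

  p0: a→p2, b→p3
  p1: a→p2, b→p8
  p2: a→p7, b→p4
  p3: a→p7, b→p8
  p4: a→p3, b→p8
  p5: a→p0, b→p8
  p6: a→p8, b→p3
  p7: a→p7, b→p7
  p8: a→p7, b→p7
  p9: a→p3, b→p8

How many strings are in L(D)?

9

The useful subgraph on states {p0, p2, p3, p4, p5, p8} is acyclic, so L(D) is finite; the longest accepting path visits 6 useful states, giving maximum string length 5.
Counting accepting paths from p5 by length: 1 of length 0, 1 of length 1, 2 of length 2, 2 of length 3, 2 of length 4, 1 of length 5. Total 9.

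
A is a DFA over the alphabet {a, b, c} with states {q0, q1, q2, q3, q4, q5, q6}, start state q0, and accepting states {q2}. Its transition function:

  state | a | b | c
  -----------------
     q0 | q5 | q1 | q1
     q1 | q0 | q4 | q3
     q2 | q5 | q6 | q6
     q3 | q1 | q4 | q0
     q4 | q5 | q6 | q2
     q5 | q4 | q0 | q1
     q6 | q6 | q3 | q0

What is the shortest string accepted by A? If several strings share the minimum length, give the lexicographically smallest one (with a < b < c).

aac

A breadth-first search from q0 reaches an accepting state first via the path q0 → q5 → q4 → q2 on input aac.
No string of length < 3 is accepted (BFS exhausts all shorter strings without reaching an accepting state), and aac is the lexicographically least accepting string of length 3.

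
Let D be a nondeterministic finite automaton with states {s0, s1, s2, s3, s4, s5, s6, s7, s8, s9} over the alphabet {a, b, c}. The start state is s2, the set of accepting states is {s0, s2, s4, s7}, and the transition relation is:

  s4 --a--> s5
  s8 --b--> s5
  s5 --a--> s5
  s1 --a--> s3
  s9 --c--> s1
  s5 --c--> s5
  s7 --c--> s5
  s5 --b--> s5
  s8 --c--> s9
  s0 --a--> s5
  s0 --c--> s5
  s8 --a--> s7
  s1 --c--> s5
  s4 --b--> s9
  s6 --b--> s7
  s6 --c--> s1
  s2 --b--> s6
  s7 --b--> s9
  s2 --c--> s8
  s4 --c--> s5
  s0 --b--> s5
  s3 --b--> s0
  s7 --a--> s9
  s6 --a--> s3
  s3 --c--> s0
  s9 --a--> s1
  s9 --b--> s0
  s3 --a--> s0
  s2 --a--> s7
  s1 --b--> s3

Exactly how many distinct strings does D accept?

The useful subgraph on states {s0, s1, s2, s3, s6, s7, s8, s9} is acyclic, so L(D) is finite; the longest accepting path visits 7 useful states, giving maximum string length 6.
Counting accepting paths from s2 by length: 1 of length 0, 1 of length 1, 2 of length 2, 6 of length 3, 10 of length 4, 36 of length 5, 48 of length 6. Total 104.

104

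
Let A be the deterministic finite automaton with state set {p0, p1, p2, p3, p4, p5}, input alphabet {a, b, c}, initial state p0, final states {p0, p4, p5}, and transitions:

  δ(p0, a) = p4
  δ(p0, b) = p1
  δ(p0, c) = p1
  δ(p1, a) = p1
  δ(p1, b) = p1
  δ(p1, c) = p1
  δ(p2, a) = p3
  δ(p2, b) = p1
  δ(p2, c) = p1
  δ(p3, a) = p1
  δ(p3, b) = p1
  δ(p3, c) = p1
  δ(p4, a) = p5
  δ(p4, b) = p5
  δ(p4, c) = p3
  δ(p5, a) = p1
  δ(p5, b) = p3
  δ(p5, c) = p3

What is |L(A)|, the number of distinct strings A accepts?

4

The useful subgraph on states {p0, p4, p5} is acyclic, so L(A) is finite; the longest accepting path visits 3 useful states, giving maximum string length 2.
Counting accepting paths from p0 by length: 1 of length 0, 1 of length 1, 2 of length 2. Total 4.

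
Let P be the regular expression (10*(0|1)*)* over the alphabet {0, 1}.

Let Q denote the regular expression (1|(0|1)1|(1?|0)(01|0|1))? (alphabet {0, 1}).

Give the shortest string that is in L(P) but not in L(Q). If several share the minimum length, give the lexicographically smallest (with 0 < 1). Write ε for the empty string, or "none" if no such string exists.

100

The string 100 is accepted by P but not by Q.
No shorter string lies in the difference, and 100 is the lexicographically first length-3 string in L(P) \ L(Q).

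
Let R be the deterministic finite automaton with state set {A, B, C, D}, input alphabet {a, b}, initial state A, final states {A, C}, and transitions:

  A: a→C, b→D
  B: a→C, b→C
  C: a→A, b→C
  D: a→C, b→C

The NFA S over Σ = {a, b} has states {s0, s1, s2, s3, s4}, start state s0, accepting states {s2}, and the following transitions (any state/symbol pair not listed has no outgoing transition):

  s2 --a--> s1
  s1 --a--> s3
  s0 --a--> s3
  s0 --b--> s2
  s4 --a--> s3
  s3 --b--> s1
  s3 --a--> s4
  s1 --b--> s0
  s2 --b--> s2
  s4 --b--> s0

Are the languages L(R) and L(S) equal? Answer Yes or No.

The empty string ε is accepted by R but rejected by S.
So L(R) ≠ L(S).

No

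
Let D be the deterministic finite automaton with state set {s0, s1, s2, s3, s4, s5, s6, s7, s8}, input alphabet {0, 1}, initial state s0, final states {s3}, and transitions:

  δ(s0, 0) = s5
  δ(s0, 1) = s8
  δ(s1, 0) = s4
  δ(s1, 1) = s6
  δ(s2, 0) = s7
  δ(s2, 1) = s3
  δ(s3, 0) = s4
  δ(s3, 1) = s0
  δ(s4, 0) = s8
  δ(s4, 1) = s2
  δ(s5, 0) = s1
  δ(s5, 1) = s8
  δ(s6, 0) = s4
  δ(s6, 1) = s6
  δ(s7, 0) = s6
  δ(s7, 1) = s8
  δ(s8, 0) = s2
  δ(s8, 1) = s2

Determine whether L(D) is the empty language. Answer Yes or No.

No

The string 101 is accepted: the run s0 → s8 → s2 → s3 ends in the accepting state s3.
Since at least one string is accepted, L(D) is not empty.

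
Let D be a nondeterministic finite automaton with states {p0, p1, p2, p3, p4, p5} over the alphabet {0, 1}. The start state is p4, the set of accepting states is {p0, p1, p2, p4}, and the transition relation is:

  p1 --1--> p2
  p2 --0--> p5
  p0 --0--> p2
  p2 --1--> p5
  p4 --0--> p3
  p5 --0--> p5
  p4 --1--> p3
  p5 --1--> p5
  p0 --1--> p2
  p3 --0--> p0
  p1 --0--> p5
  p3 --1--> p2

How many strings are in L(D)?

The useful subgraph on states {p0, p2, p3, p4} is acyclic, so L(D) is finite; the longest accepting path visits 4 useful states, giving maximum string length 3.
Counting accepting paths from p4 by length: 1 of length 0, 4 of length 2, 4 of length 3. Total 9.

9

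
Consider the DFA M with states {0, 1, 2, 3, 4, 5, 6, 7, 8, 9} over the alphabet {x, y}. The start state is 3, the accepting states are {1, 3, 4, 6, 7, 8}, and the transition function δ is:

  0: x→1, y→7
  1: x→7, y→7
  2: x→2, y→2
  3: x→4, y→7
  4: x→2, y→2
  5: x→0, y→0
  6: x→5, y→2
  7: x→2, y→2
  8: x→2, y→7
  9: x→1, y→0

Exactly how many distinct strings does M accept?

3

The useful subgraph on states {3, 4, 7} is acyclic, so L(M) is finite; the longest accepting path visits 2 useful states, giving maximum string length 1.
Counting accepting paths from 3 by length: 1 of length 0, 2 of length 1. Total 3.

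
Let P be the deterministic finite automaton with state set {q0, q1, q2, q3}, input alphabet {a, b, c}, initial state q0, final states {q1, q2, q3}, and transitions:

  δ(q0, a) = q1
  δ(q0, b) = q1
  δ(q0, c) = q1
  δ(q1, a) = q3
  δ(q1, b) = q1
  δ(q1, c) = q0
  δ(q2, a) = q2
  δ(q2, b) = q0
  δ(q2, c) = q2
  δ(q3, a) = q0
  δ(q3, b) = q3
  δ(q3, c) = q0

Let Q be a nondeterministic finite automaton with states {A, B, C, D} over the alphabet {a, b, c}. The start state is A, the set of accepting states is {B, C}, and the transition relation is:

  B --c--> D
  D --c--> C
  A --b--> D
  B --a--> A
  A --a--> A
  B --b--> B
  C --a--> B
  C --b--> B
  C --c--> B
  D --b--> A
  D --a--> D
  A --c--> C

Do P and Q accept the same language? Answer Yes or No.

No

The string a is accepted by P but rejected by Q.
So L(P) ≠ L(Q).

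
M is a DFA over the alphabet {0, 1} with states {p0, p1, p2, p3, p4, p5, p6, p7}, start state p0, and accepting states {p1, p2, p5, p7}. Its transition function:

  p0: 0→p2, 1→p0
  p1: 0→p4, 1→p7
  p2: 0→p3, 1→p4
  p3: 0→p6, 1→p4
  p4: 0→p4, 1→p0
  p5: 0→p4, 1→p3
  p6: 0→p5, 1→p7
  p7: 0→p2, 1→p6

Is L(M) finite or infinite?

infinite

State p0 is reachable from the start and can reach an accepting state, and it lies on the cycle p0 → p0.
Traversing that cycle any number of times yields accepted strings of unbounded length, so the language is infinite.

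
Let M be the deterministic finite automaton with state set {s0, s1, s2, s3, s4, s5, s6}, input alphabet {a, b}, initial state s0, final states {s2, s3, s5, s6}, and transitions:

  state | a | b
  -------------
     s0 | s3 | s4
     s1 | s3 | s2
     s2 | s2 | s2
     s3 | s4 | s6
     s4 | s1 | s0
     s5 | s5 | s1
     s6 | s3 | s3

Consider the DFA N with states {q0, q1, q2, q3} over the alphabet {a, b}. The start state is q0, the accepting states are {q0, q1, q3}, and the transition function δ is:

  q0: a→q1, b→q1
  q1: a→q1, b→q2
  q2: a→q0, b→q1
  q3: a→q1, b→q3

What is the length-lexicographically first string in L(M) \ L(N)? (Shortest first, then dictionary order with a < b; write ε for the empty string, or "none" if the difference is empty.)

The string ab is accepted by M but not by N.
No shorter string lies in the difference, and ab is the lexicographically first length-2 string in L(M) \ L(N).

ab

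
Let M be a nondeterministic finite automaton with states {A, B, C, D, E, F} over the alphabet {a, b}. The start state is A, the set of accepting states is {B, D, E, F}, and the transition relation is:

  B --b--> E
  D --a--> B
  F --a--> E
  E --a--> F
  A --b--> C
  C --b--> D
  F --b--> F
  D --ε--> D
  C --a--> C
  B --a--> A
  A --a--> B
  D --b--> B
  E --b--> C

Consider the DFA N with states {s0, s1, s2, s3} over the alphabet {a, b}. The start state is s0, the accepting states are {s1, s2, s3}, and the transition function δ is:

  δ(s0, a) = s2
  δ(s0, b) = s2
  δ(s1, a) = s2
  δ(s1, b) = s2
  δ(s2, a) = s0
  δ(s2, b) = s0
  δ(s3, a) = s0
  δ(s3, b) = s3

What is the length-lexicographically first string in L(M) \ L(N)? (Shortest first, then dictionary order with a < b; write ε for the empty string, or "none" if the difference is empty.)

ab

The string ab is accepted by M but not by N.
No shorter string lies in the difference, and ab is the lexicographically first length-2 string in L(M) \ L(N).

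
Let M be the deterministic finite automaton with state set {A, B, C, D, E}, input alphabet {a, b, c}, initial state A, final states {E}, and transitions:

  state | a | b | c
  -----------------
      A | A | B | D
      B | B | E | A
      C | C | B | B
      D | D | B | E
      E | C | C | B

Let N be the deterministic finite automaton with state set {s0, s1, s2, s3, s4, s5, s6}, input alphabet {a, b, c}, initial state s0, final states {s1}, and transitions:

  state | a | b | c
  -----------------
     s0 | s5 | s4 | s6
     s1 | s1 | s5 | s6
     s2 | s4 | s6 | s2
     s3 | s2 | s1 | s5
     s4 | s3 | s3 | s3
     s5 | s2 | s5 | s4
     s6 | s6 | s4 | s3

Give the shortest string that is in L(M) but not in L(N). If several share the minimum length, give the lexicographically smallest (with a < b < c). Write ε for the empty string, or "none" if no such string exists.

bb

The string bb is accepted by M but not by N.
No shorter string lies in the difference, and bb is the lexicographically first length-2 string in L(M) \ L(N).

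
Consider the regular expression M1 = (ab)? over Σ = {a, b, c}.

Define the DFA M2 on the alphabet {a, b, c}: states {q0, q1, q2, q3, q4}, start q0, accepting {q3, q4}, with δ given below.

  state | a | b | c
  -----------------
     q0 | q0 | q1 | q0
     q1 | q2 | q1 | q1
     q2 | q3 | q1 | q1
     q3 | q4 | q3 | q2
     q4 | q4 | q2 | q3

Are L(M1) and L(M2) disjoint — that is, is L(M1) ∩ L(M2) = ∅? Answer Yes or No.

Converting the expression M1 to a DFA (subset construction, then merging equivalent states) gives the minimal DFA with states {r0, r1, r2, r3}, start state r0, accepting states {r0, r3} and transitions r0: a→r1, b→r2, c→r2; r1: a→r2, b→r3, c→r2; r2: a→r2, b→r2, c→r2; r3: a→r2, b→r2, c→r2.
Exploring the product automaton M1 × M2 from the start pair (r0, q0), following both machines on each input symbol, reaches 8 state pairs: (r0, q0), (r1, q0), (r2, q1), (r2, q0), (r3, q1), (r2, q2), (r2, q3), (r2, q4).
M1 accepts in {r0, r3} and M2 accepts in {q3, q4}; no reachable pair has both components accepting, so no string drives both machines to acceptance simultaneously and L(M1) ∩ L(M2) = ∅.
So no string is accepted by both, and the intersection is empty.

Yes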